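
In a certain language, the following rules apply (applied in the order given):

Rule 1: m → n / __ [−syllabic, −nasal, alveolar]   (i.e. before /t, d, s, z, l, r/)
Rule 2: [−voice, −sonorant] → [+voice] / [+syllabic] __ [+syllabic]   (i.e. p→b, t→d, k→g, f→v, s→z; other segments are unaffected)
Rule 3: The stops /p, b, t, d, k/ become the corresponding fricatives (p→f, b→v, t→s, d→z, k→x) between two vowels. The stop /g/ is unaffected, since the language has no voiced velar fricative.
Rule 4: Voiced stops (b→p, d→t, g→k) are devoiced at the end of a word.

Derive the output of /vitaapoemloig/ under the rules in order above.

vizaavoenloik

Rule 1 (nasal place assimilation): /m/ precedes the alveolar consonant /l/, so it assimilates in place to [n]. /vitaapoemloig/ → vitaapoenloig.
Rule 2 (intervocalic voicing): /t/ is a voiceless obstruent between vowels /i/ and /a/, so it voices to [d]. /p/ is a voiceless obstruent between vowels /a/ and /o/, so it voices to [b]. /vitaapoenloig/ → vidaaboenloig.
Rule 3 (intervocalic spirantization): /d/ is a stop between vowels /i/ and /a/, so it spirantizes to the fricative [z]. /b/ is a stop between vowels /a/ and /o/, so it spirantizes to the fricative [v]. /vidaaboenloig/ → vizaavoenloig.
Rule 4 (final devoicing): /g/ is a voiced stop in word-final position, so it devoices to [k]. /vizaavoenloig/ → vizaavoenloik.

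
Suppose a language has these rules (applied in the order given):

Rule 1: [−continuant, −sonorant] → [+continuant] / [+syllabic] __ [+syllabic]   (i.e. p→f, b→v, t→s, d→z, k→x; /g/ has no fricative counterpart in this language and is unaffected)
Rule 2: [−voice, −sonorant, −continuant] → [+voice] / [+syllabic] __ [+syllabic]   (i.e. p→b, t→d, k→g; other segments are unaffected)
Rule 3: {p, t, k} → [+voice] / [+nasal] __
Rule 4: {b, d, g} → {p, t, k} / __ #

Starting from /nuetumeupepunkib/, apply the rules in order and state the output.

Rule 1 (intervocalic spirantization): /t/ is a stop between vowels /e/ and /u/, so it spirantizes to the fricative [s]. /p/ is a stop between vowels /u/ and /e/, so it spirantizes to the fricative [f]. /p/ is a stop between vowels /e/ and /u/, so it spirantizes to the fricative [f]. /nuetumeupepunkib/ → nuesumeufefunkib.
Rule 2 (intervocalic voicing): no segment meets the environment; /nuesumeufefunkib/ is unchanged.
Rule 3 (post-nasal voicing): /k/ is a voiceless stop immediately after the nasal /n/, so it voices to [g]. /nuesumeufefunkib/ → nuesumeufefungib.
Rule 4 (final devoicing): /b/ is a voiced stop in word-final position, so it devoices to [p]. /nuesumeufefungib/ → nuesumeufefungip.

nuesumeufefungip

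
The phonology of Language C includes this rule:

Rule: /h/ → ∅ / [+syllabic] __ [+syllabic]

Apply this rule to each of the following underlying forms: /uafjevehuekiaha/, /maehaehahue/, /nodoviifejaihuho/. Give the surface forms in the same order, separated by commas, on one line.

/uafjevehuekiaha/: /h/ occurs between vowels /e/ and /u/, so it deletes. /h/ occurs between vowels /a/ and /a/, so it deletes. → [uafjeveuekiaa].
/maehaehahue/: /h/ occurs between vowels /e/ and /a/, so it deletes. /h/ occurs between vowels /e/ and /a/, so it deletes. /h/ occurs between vowels /a/ and /u/, so it deletes. → [maeaeaue].
/nodoviifejaihuho/: /h/ occurs between vowels /i/ and /u/, so it deletes. /h/ occurs between vowels /u/ and /o/, so it deletes. → [nodoviifejaiuo].

uafjeveuekiaa, maeaeaue, nodoviifejaiuo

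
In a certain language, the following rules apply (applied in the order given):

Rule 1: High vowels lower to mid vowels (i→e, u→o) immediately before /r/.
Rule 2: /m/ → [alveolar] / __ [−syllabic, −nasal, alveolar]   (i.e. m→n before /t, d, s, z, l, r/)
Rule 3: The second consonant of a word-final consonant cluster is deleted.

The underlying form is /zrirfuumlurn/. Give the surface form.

Rule 1 (pre-rhotic lowering): /i/ is a high vowel immediately before /r/, so it lowers to [e]. /u/ is a high vowel immediately before /r/, so it lowers to [o]. /zrirfuumlurn/ → zrerfuumlorn.
Rule 2 (nasal place assimilation): /m/ precedes the alveolar consonant /l/, so it assimilates in place to [n]. /zrerfuumlorn/ → zrerfuunlorn.
Rule 3 (final cluster simplification): /n/ is the second consonant of a word-final cluster /rn/, so it deletes. /zrerfuunlorn/ → zrerfuunlor.

zrerfuunlor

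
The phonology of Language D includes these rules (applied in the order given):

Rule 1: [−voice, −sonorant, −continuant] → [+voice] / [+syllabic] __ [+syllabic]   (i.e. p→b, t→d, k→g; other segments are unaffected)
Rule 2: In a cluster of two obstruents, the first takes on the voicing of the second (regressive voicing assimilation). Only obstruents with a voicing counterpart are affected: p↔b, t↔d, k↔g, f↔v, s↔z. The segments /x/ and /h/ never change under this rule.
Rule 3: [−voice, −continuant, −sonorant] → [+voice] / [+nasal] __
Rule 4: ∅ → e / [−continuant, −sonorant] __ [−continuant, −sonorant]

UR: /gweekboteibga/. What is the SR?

gweegebodeibega

Rule 1 (intervocalic voicing): /t/ is a voiceless stop between vowels /o/ and /e/, so it voices to [d]. /gweekboteibga/ → gweekbodeibga.
Rule 2 (regressive voicing assimilation): /k/ precedes the voiced obstruent /b/, so it voices to [g] by assimilation. /gweekbodeibga/ → gweegbodeibga.
Rule 3 (post-nasal voicing): no segment meets the environment; /gweegbodeibga/ is unchanged.
Rule 4 (stop-cluster e-epenthesis): /g/ and /b/ form a stop–stop cluster, so [e] is inserted between them. /b/ and /g/ form a stop–stop cluster, so [e] is inserted between them. /gweegbodeibga/ → gweegebodeibega.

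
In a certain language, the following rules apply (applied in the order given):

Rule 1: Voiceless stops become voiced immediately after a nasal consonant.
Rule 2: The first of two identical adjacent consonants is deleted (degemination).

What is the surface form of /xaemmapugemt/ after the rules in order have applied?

xaemapugemd

Rule 1 (post-nasal voicing): /t/ is a voiceless stop immediately after the nasal /m/, so it voices to [d]. /xaemmapugemt/ → xaemmapugemd.
Rule 2 (degemination): /mm/ is a geminate; the first /m/ deletes. /xaemmapugemd/ → xaemapugemd.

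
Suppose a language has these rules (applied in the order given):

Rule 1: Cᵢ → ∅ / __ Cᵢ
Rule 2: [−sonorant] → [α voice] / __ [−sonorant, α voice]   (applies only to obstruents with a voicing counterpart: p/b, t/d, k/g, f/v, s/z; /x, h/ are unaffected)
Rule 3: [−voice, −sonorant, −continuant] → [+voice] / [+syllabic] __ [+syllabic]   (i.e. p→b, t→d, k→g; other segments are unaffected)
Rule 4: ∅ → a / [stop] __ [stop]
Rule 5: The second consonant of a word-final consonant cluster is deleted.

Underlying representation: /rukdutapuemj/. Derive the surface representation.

rugadudabuem

Rule 1 (degemination): no segment meets the environment; /rukdutapuemj/ is unchanged.
Rule 2 (regressive voicing assimilation): /k/ precedes the voiced obstruent /d/, so it voices to [g] by assimilation. /rukdutapuemj/ → rugdutapuemj.
Rule 3 (intervocalic voicing): /t/ is a voiceless stop between vowels /u/ and /a/, so it voices to [d]. /p/ is a voiceless stop between vowels /a/ and /u/, so it voices to [b]. /rugdutapuemj/ → rugdudabuemj.
Rule 4 (stop-cluster a-epenthesis): /g/ and /d/ form a stop–stop cluster, so [a] is inserted between them. /rugdudabuemj/ → rugadudabuemj.
Rule 5 (final cluster simplification): /j/ is the second consonant of a word-final cluster /mj/, so it deletes. /rugadudabuemj/ → rugadudabuem.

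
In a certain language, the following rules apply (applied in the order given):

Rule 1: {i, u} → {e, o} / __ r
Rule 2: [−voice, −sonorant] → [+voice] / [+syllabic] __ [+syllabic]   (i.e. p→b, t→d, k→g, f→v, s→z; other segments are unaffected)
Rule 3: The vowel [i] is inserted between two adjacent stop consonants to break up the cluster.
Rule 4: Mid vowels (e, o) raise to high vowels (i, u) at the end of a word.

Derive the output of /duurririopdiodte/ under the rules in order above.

Rule 1 (pre-rhotic lowering): /u/ is a high vowel immediately before /r/, so it lowers to [o]. /i/ is a high vowel immediately before /r/, so it lowers to [e]. /duurririopdiodte/ → duorreriopdiodte.
Rule 2 (intervocalic voicing): no segment meets the environment; /duorreriopdiodte/ is unchanged.
Rule 3 (stop-cluster i-epenthesis): /p/ and /d/ form a stop–stop cluster, so [i] is inserted between them. /d/ and /t/ form a stop–stop cluster, so [i] is inserted between them. /duorreriopdiodte/ → duorreriopidiodite.
Rule 4 (final vowel raising): /e/ is a mid vowel in word-final position, so it raises to [i]. /duorreriopidiodite/ → duorreriopidioditi.

duorreriopidioditi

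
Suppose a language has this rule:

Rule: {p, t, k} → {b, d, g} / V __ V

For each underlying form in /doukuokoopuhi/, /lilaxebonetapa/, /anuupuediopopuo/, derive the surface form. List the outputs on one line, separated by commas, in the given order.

douguogoobuhi, lilaxebonedaba, anuubuediobobuo

/doukuokoopuhi/: /k/ is a voiceless stop between vowels /u/ and /u/, so it voices to [g]. /k/ is a voiceless stop between vowels /o/ and /o/, so it voices to [g]. /p/ is a voiceless stop between vowels /o/ and /u/, so it voices to [b]. → [douguogoobuhi].
/lilaxebonetapa/: /t/ is a voiceless stop between vowels /e/ and /a/, so it voices to [d]. /p/ is a voiceless stop between vowels /a/ and /a/, so it voices to [b]. → [lilaxebonedaba].
/anuupuediopopuo/: /p/ is a voiceless stop between vowels /u/ and /u/, so it voices to [b]. /p/ is a voiceless stop between vowels /o/ and /o/, so it voices to [b]. /p/ is a voiceless stop between vowels /o/ and /u/, so it voices to [b]. → [anuubuediobobuo].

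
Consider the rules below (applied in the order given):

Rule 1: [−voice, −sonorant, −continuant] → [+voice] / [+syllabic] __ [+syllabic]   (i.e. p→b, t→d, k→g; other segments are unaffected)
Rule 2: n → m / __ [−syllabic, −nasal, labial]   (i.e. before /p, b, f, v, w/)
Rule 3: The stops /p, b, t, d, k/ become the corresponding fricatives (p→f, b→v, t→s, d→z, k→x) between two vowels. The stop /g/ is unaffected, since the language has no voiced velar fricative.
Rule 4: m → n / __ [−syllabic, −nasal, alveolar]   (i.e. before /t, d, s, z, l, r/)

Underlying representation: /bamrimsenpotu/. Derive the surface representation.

banrinsempozu

Rule 1 (intervocalic voicing): /t/ is a voiceless stop between vowels /o/ and /u/, so it voices to [d]. /bamrimsenpotu/ → bamrimsenpodu.
Rule 2 (nasal place assimilation): /n/ precedes the labial consonant /p/, so it assimilates in place to [m]. /bamrimsenpodu/ → bamrimsempodu.
Rule 3 (intervocalic spirantization): /d/ is a stop between vowels /o/ and /u/, so it spirantizes to the fricative [z]. /bamrimsempodu/ → bamrimsempozu.
Rule 4 (nasal place assimilation): /m/ precedes the alveolar consonant /r/, so it assimilates in place to [n]. /m/ precedes the alveolar consonant /s/, so it assimilates in place to [n]. /bamrimsempozu/ → banrinsempozu.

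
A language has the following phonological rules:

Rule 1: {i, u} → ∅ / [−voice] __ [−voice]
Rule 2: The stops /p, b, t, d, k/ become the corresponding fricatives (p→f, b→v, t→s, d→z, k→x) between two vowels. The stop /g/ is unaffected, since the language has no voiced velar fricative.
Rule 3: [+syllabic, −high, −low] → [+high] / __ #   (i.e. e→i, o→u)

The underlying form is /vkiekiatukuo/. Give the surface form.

vkiexiatkuu

Rule 1 (high vowel syncope): /u/ is a high vowel flanked by voiceless consonants /t/ and /k/, so it deletes. /vkiekiatukuo/ → vkiekiatkuo.
Rule 2 (intervocalic spirantization): /k/ is a stop between vowels /e/ and /i/, so it spirantizes to the fricative [x]. /vkiekiatkuo/ → vkiexiatkuo.
Rule 3 (final vowel raising): /o/ is a mid vowel in word-final position, so it raises to [u]. /vkiexiatkuo/ → vkiexiatkuu.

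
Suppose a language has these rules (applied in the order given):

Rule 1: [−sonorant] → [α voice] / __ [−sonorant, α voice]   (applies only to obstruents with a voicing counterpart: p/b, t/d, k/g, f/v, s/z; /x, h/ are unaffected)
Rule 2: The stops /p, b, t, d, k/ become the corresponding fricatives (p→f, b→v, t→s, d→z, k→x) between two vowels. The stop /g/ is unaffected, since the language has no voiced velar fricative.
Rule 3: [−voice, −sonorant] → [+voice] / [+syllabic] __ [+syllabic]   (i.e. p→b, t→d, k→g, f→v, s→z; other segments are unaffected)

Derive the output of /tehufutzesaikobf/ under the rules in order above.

Rule 1 (regressive voicing assimilation): /t/ precedes the voiced obstruent /z/, so it voices to [d] by assimilation. /b/ precedes the voiceless obstruent /f/, so it devoices to [p] by assimilation. /tehufutzesaikobf/ → tehufudzesaikopf.
Rule 2 (intervocalic spirantization): /k/ is a stop between vowels /i/ and /o/, so it spirantizes to the fricative [x]. /tehufudzesaikopf/ → tehufudzesaixopf.
Rule 3 (intervocalic voicing): /f/ is a voiceless obstruent between vowels /u/ and /u/, so it voices to [v]. /s/ is a voiceless obstruent between vowels /e/ and /a/, so it voices to [z]. /tehufudzesaixopf/ → tehuvudzezaixopf.

tehuvudzezaixopf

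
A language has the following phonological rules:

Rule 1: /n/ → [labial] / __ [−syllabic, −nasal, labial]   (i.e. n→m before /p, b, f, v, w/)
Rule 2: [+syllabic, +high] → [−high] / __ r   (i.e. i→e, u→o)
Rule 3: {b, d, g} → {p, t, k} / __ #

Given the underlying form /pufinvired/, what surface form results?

Rule 1 (nasal place assimilation): /n/ precedes the labial consonant /v/, so it assimilates in place to [m]. /pufinvired/ → pufimvired.
Rule 2 (pre-rhotic lowering): /i/ is a high vowel immediately before /r/, so it lowers to [e]. /pufimvired/ → pufimvered.
Rule 3 (final devoicing): /d/ is a voiced stop in word-final position, so it devoices to [t]. /pufimvered/ → pufimveret.

pufimveret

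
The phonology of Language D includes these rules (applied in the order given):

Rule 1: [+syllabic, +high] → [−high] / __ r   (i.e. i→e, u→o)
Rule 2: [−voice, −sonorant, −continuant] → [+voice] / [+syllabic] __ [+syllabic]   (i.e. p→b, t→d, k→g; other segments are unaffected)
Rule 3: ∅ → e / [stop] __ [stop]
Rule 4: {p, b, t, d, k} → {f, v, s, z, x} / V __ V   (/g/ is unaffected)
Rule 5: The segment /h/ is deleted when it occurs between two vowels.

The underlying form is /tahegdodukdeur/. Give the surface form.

taegezozuxezeor

Rule 1 (pre-rhotic lowering): /u/ is a high vowel immediately before /r/, so it lowers to [o]. /tahegdodukdeur/ → tahegdodukdeor.
Rule 2 (intervocalic voicing): no segment meets the environment; /tahegdodukdeor/ is unchanged.
Rule 3 (stop-cluster e-epenthesis): /g/ and /d/ form a stop–stop cluster, so [e] is inserted between them. /k/ and /d/ form a stop–stop cluster, so [e] is inserted between them. /tahegdodukdeor/ → tahegedodukedeor.
Rule 4 (intervocalic spirantization): /d/ is a stop between vowels /e/ and /o/, so it spirantizes to the fricative [z]. /d/ is a stop between vowels /o/ and /u/, so it spirantizes to the fricative [z]. /k/ is a stop between vowels /u/ and /e/, so it spirantizes to the fricative [x]. /d/ is a stop between vowels /e/ and /e/, so it spirantizes to the fricative [z]. /tahegedodukedeor/ → tahegezozuxezeor.
Rule 5 (intervocalic h-deletion): /h/ occurs between vowels /a/ and /e/, so it deletes. /tahegezozuxezeor/ → taegezozuxezeor.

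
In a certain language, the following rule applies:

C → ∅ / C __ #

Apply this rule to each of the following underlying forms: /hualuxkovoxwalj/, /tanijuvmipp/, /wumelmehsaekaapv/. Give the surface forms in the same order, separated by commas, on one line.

/hualuxkovoxwalj/: /j/ is the second consonant of a word-final cluster /lj/, so it deletes. → [hualuxkovoxwal].
/tanijuvmipp/: /p/ is the second consonant of a word-final cluster /pp/, so it deletes. → [tanijuvmip].
/wumelmehsaekaapv/: /v/ is the second consonant of a word-final cluster /pv/, so it deletes. → [wumelmehsaekaap].

hualuxkovoxwal, tanijuvmip, wumelmehsaekaap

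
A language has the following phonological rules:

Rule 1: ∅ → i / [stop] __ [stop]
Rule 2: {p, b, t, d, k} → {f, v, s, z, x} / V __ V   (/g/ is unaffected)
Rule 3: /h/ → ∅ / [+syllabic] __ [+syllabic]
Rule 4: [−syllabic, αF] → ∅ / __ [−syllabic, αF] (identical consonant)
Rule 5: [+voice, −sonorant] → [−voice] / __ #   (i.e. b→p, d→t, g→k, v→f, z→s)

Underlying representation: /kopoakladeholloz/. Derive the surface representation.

Rule 1 (stop-cluster i-epenthesis): no segment meets the environment; /kopoakladeholloz/ is unchanged.
Rule 2 (intervocalic spirantization): /p/ is a stop between vowels /o/ and /o/, so it spirantizes to the fricative [f]. /d/ is a stop between vowels /a/ and /e/, so it spirantizes to the fricative [z]. /kopoakladeholloz/ → kofoaklazeholloz.
Rule 3 (intervocalic h-deletion): /h/ occurs between vowels /e/ and /o/, so it deletes. /kofoaklazeholloz/ → kofoaklazeolloz.
Rule 4 (degemination): /ll/ is a geminate; the first /l/ deletes. /kofoaklazeolloz/ → kofoaklazeoloz.
Rule 5 (final devoicing): /z/ is a voiced obstruent in word-final position, so it devoices to [s]. /kofoaklazeoloz/ → kofoaklazeolos.

kofoaklazeolos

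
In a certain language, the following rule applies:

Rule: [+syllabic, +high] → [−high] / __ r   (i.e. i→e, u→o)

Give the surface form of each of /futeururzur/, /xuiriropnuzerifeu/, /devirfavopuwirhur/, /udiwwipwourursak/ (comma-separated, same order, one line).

futeororzor, xuereropnuzerifeu, deverfavopuwerhor, udiwwipwoororsak

/futeururzur/: /u/ is a high vowel immediately before /r/, so it lowers to [o]. /u/ is a high vowel immediately before /r/, so it lowers to [o]. /u/ is a high vowel immediately before /r/, so it lowers to [o]. → [futeororzor].
/xuiriropnuzerifeu/: /i/ is a high vowel immediately before /r/, so it lowers to [e]. /i/ is a high vowel immediately before /r/, so it lowers to [e]. → [xuereropnuzerifeu].
/devirfavopuwirhur/: /i/ is a high vowel immediately before /r/, so it lowers to [e]. /i/ is a high vowel immediately before /r/, so it lowers to [e]. /u/ is a high vowel immediately before /r/, so it lowers to [o]. → [deverfavopuwerhor].
/udiwwipwourursak/: /u/ is a high vowel immediately before /r/, so it lowers to [o]. /u/ is a high vowel immediately before /r/, so it lowers to [o]. → [udiwwipwoororsak].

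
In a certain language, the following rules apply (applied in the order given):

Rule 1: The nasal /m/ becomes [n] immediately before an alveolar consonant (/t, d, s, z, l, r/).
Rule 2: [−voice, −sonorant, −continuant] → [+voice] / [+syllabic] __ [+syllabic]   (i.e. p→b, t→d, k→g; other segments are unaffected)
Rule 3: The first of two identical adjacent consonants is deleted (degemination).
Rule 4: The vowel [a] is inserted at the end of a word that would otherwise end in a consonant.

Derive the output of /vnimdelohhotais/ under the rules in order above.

Rule 1 (nasal place assimilation): /m/ precedes the alveolar consonant /d/, so it assimilates in place to [n]. /vnimdelohhotais/ → vnindelohhotais.
Rule 2 (intervocalic voicing): /t/ is a voiceless stop between vowels /o/ and /a/, so it voices to [d]. /vnindelohhotais/ → vnindelohhodais.
Rule 3 (degemination): /hh/ is a geminate; the first /h/ deletes. /vnindelohhodais/ → vnindelohodais.
Rule 4 (final a-epenthesis): the form ends in the consonant /s/, so [a] is inserted word-finally. /vnindelohodais/ → vnindelohodaisa.

vnindelohodaisa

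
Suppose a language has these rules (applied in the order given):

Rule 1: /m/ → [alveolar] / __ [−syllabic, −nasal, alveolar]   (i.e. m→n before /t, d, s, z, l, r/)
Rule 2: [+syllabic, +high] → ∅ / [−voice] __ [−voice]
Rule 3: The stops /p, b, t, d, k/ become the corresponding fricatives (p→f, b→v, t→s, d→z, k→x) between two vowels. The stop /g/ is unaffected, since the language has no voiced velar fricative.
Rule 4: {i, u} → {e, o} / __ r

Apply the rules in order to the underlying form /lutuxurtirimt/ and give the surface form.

Rule 1 (nasal place assimilation): /m/ precedes the alveolar consonant /t/, so it assimilates in place to [n]. /lutuxurtirimt/ → lutuxurtirint.
Rule 2 (high vowel syncope): /u/ is a high vowel flanked by voiceless consonants /t/ and /x/, so it deletes. /lutuxurtirint/ → lutxurtirint.
Rule 3 (intervocalic spirantization): no segment meets the environment; /lutxurtirint/ is unchanged.
Rule 4 (pre-rhotic lowering): /u/ is a high vowel immediately before /r/, so it lowers to [o]. /i/ is a high vowel immediately before /r/, so it lowers to [e]. /lutxurtirint/ → lutxorterint.

lutxorterint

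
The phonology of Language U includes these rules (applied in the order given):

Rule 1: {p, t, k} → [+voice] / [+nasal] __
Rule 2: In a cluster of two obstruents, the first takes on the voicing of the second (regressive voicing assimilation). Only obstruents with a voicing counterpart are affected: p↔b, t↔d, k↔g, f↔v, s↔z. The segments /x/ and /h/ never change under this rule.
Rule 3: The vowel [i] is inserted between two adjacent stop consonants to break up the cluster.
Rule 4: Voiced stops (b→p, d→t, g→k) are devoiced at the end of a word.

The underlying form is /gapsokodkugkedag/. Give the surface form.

Rule 1 (post-nasal voicing): no segment meets the environment; /gapsokodkugkedag/ is unchanged.
Rule 2 (regressive voicing assimilation): /d/ precedes the voiceless obstruent /k/, so it devoices to [t] by assimilation. /g/ precedes the voiceless obstruent /k/, so it devoices to [k] by assimilation. /gapsokodkugkedag/ → gapsokotkukkedag.
Rule 3 (stop-cluster i-epenthesis): /t/ and /k/ form a stop–stop cluster, so [i] is inserted between them. /k/ and /k/ form a stop–stop cluster, so [i] is inserted between them. /gapsokotkukkedag/ → gapsokotikukikedag.
Rule 4 (final devoicing): /g/ is a voiced stop in word-final position, so it devoices to [k]. /gapsokotikukikedag/ → gapsokotikukikedak.

gapsokotikukikedak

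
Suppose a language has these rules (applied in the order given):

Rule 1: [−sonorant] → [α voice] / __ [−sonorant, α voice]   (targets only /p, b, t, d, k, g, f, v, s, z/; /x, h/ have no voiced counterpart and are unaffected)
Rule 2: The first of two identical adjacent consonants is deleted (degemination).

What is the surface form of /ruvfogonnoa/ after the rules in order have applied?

rufogonoa

Rule 1 (regressive voicing assimilation): /v/ precedes the voiceless obstruent /f/, so it devoices to [f] by assimilation. /ruvfogonnoa/ → ruffogonnoa.
Rule 2 (degemination): /ff/ is a geminate; the first /f/ deletes. /nn/ is a geminate; the first /n/ deletes. /ruffogonnoa/ → rufogonoa.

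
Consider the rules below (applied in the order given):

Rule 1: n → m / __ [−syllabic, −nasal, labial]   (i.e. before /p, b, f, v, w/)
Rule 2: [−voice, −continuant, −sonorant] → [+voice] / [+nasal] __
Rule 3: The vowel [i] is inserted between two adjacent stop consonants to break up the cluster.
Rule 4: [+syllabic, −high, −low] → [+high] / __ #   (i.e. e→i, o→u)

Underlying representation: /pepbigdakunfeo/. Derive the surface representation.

Rule 1 (nasal place assimilation): /n/ precedes the labial consonant /f/, so it assimilates in place to [m]. /pepbigdakunfeo/ → pepbigdakumfeo.
Rule 2 (post-nasal voicing): no segment meets the environment; /pepbigdakumfeo/ is unchanged.
Rule 3 (stop-cluster i-epenthesis): /p/ and /b/ form a stop–stop cluster, so [i] is inserted between them. /g/ and /d/ form a stop–stop cluster, so [i] is inserted between them. /pepbigdakumfeo/ → pepibigidakumfeo.
Rule 4 (final vowel raising): /o/ is a mid vowel in word-final position, so it raises to [u]. /pepibigidakumfeo/ → pepibigidakumfeu.

pepibigidakumfeu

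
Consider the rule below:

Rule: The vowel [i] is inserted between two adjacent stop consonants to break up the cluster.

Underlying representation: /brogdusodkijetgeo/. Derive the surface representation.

/g/ and /d/ form a stop–stop cluster, so [i] is inserted between them.
/d/ and /k/ form a stop–stop cluster, so [i] is inserted between them.
/t/ and /g/ form a stop–stop cluster, so [i] is inserted between them.
Surface form: [brogidusodikijetigeo].

brogidusodikijetigeo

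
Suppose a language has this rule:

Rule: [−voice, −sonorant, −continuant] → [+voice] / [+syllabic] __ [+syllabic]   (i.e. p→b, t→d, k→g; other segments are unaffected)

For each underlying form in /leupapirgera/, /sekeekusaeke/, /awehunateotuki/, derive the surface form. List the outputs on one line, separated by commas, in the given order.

leubabirgera, segeegusaege, awehunadeodugi

/leupapirgera/: /p/ is a voiceless stop between vowels /u/ and /a/, so it voices to [b]. /p/ is a voiceless stop between vowels /a/ and /i/, so it voices to [b]. → [leubabirgera].
/sekeekusaeke/: /k/ is a voiceless stop between vowels /e/ and /e/, so it voices to [g]. /k/ is a voiceless stop between vowels /e/ and /u/, so it voices to [g]. /k/ is a voiceless stop between vowels /e/ and /e/, so it voices to [g]. → [segeegusaege].
/awehunateotuki/: /t/ is a voiceless stop between vowels /a/ and /e/, so it voices to [d]. /t/ is a voiceless stop between vowels /o/ and /u/, so it voices to [d]. /k/ is a voiceless stop between vowels /u/ and /i/, so it voices to [g]. → [awehunadeodugi].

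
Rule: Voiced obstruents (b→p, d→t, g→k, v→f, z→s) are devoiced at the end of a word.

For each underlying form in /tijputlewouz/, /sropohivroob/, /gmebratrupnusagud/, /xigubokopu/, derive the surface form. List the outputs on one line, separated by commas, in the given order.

tijputlewous, sropohivroop, gmebratrupnusagut, xigubokopu

/tijputlewouz/: /z/ is a voiced obstruent in word-final position, so it devoices to [s]. → [tijputlewous].
/sropohivroob/: /b/ is a voiced obstruent in word-final position, so it devoices to [p]. → [sropohivroop].
/gmebratrupnusagud/: /d/ is a voiced obstruent in word-final position, so it devoices to [t]. → [gmebratrupnusagut].
/xigubokopu/: the rule's environment is not met; surfaces unchanged as [xigubokopu].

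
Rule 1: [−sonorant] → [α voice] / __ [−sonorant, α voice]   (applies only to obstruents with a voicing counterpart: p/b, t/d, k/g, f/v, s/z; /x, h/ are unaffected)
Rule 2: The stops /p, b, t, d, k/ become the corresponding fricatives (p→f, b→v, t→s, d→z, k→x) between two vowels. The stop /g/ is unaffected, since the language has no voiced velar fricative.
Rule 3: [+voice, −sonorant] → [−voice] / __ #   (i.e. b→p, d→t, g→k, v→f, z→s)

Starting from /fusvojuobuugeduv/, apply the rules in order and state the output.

Rule 1 (regressive voicing assimilation): /s/ precedes the voiced obstruent /v/, so it voices to [z] by assimilation. /fusvojuobuugeduv/ → fuzvojuobuugeduv.
Rule 2 (intervocalic spirantization): /b/ is a stop between vowels /o/ and /u/, so it spirantizes to the fricative [v]. /d/ is a stop between vowels /e/ and /u/, so it spirantizes to the fricative [z]. /fuzvojuobuugeduv/ → fuzvojuovuugezuv.
Rule 3 (final devoicing): /v/ is a voiced obstruent in word-final position, so it devoices to [f]. /fuzvojuovuugezuv/ → fuzvojuovuugezuf.

fuzvojuovuugezuf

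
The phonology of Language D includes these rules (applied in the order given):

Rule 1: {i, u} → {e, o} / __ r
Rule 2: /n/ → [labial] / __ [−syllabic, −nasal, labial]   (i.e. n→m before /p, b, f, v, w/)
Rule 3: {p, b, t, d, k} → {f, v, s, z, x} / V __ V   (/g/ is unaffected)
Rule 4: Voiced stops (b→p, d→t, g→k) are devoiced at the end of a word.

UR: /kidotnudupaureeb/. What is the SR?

Rule 1 (pre-rhotic lowering): /u/ is a high vowel immediately before /r/, so it lowers to [o]. /kidotnudupaureeb/ → kidotnudupaoreeb.
Rule 2 (nasal place assimilation): no segment meets the environment; /kidotnudupaoreeb/ is unchanged.
Rule 3 (intervocalic spirantization): /d/ is a stop between vowels /i/ and /o/, so it spirantizes to the fricative [z]. /d/ is a stop between vowels /u/ and /u/, so it spirantizes to the fricative [z]. /p/ is a stop between vowels /u/ and /a/, so it spirantizes to the fricative [f]. /kidotnudupaoreeb/ → kizotnuzufaoreeb.
Rule 4 (final devoicing): /b/ is a voiced stop in word-final position, so it devoices to [p]. /kizotnuzufaoreeb/ → kizotnuzufaoreep.

kizotnuzufaoreep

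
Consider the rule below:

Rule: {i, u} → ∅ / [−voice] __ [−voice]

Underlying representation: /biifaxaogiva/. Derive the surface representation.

No segment of /biifaxaogiva/ meets the structural description of the rule, so the form surfaces unchanged.

biifaxaogiva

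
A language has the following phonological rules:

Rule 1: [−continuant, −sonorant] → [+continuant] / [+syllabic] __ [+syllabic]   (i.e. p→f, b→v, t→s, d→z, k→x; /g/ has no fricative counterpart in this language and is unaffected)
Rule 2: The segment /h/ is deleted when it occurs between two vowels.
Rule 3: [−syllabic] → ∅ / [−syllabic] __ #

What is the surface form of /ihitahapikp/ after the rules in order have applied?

iisaafik

Rule 1 (intervocalic spirantization): /t/ is a stop between vowels /i/ and /a/, so it spirantizes to the fricative [s]. /p/ is a stop between vowels /a/ and /i/, so it spirantizes to the fricative [f]. /ihitahapikp/ → ihisahafikp.
Rule 2 (intervocalic h-deletion): /h/ occurs between vowels /i/ and /i/, so it deletes. /h/ occurs between vowels /a/ and /a/, so it deletes. /ihisahafikp/ → iisaafikp.
Rule 3 (final cluster simplification): /p/ is the second consonant of a word-final cluster /kp/, so it deletes. /iisaafikp/ → iisaafik.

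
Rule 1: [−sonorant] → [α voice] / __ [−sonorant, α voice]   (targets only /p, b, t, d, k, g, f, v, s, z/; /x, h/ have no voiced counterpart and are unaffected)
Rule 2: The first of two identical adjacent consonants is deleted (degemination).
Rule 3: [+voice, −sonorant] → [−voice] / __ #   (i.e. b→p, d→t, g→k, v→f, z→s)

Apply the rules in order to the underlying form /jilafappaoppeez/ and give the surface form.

Rule 1 (regressive voicing assimilation): no segment meets the environment; /jilafappaoppeez/ is unchanged.
Rule 2 (degemination): /pp/ is a geminate; the first /p/ deletes. /pp/ is a geminate; the first /p/ deletes. /jilafappaoppeez/ → jilafapaopeez.
Rule 3 (final devoicing): /z/ is a voiced obstruent in word-final position, so it devoices to [s]. /jilafapaopeez/ → jilafapaopees.

jilafapaopees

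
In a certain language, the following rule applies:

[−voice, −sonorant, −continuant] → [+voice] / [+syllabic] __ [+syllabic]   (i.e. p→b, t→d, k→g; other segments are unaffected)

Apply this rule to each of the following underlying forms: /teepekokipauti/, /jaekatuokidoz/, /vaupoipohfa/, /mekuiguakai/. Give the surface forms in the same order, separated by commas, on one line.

teebegogibaudi, jaegaduogidoz, vauboibohfa, meguiguagai

/teepekokipauti/: /p/ is a voiceless stop between vowels /e/ and /e/, so it voices to [b]. /k/ is a voiceless stop between vowels /e/ and /o/, so it voices to [g]. /k/ is a voiceless stop between vowels /o/ and /i/, so it voices to [g]. /p/ is a voiceless stop between vowels /i/ and /a/, so it voices to [b]. /t/ is a voiceless stop between vowels /u/ and /i/, so it voices to [d]. → [teebegogibaudi].
/jaekatuokidoz/: /k/ is a voiceless stop between vowels /e/ and /a/, so it voices to [g]. /t/ is a voiceless stop between vowels /a/ and /u/, so it voices to [d]. /k/ is a voiceless stop between vowels /o/ and /i/, so it voices to [g]. → [jaegaduogidoz].
/vaupoipohfa/: /p/ is a voiceless stop between vowels /u/ and /o/, so it voices to [b]. /p/ is a voiceless stop between vowels /i/ and /o/, so it voices to [b]. → [vauboibohfa].
/mekuiguakai/: /k/ is a voiceless stop between vowels /e/ and /u/, so it voices to [g]. /k/ is a voiceless stop between vowels /a/ and /a/, so it voices to [g]. → [meguiguagai].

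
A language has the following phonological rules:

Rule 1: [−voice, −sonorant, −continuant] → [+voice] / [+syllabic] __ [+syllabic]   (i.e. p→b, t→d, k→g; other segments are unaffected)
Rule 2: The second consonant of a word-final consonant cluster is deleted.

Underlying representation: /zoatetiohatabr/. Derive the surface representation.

zoadediohadab

Rule 1 (intervocalic voicing): /t/ is a voiceless stop between vowels /a/ and /e/, so it voices to [d]. /t/ is a voiceless stop between vowels /e/ and /i/, so it voices to [d]. /t/ is a voiceless stop between vowels /a/ and /a/, so it voices to [d]. /zoatetiohatabr/ → zoadediohadabr.
Rule 2 (final cluster simplification): /r/ is the second consonant of a word-final cluster /br/, so it deletes. /zoadediohadabr/ → zoadediohadab.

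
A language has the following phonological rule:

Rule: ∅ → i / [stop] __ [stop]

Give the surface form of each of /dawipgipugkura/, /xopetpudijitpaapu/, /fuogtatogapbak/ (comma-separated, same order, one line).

/dawipgipugkura/: /p/ and /g/ form a stop–stop cluster, so [i] is inserted between them. /g/ and /k/ form a stop–stop cluster, so [i] is inserted between them. → [dawipigipugikura].
/xopetpudijitpaapu/: /t/ and /p/ form a stop–stop cluster, so [i] is inserted between them. /t/ and /p/ form a stop–stop cluster, so [i] is inserted between them. → [xopetipudijitipaapu].
/fuogtatogapbak/: /g/ and /t/ form a stop–stop cluster, so [i] is inserted between them. /p/ and /b/ form a stop–stop cluster, so [i] is inserted between them. → [fuogitatogapibak].

dawipigipugikura, xopetipudijitipaapu, fuogitatogapibak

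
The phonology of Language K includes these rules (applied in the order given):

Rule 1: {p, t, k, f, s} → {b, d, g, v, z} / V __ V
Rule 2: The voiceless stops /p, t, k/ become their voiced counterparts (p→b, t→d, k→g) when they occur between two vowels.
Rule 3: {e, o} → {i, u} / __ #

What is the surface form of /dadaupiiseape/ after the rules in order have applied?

dadaubiizeabi

Rule 1 (intervocalic voicing): /p/ is a voiceless obstruent between vowels /u/ and /i/, so it voices to [b]. /s/ is a voiceless obstruent between vowels /i/ and /e/, so it voices to [z]. /p/ is a voiceless obstruent between vowels /a/ and /e/, so it voices to [b]. /dadaupiiseape/ → dadaubiizeabe.
Rule 2 (intervocalic voicing): no segment meets the environment; /dadaubiizeabe/ is unchanged.
Rule 3 (final vowel raising): /e/ is a mid vowel in word-final position, so it raises to [i]. /dadaubiizeabe/ → dadaubiizeabi.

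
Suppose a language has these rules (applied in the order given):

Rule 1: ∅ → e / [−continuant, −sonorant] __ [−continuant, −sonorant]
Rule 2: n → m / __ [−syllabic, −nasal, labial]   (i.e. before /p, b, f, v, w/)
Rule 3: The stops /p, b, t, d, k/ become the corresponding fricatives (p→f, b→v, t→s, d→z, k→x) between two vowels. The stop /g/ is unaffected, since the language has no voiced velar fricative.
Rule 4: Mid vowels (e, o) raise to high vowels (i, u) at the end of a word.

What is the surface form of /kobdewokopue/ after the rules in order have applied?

kovezewoxofui

Rule 1 (stop-cluster e-epenthesis): /b/ and /d/ form a stop–stop cluster, so [e] is inserted between them. /kobdewokopue/ → kobedewokopue.
Rule 2 (nasal place assimilation): no segment meets the environment; /kobedewokopue/ is unchanged.
Rule 3 (intervocalic spirantization): /b/ is a stop between vowels /o/ and /e/, so it spirantizes to the fricative [v]. /d/ is a stop between vowels /e/ and /e/, so it spirantizes to the fricative [z]. /k/ is a stop between vowels /o/ and /o/, so it spirantizes to the fricative [x]. /p/ is a stop between vowels /o/ and /u/, so it spirantizes to the fricative [f]. /kobedewokopue/ → kovezewoxofue.
Rule 4 (final vowel raising): /e/ is a mid vowel in word-final position, so it raises to [i]. /kovezewoxofue/ → kovezewoxofui.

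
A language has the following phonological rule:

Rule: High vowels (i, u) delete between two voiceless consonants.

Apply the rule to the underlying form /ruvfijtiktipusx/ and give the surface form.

/i/ is a high vowel flanked by voiceless consonants /t/ and /k/, so it deletes.
/i/ is a high vowel flanked by voiceless consonants /t/ and /p/, so it deletes.
/u/ is a high vowel flanked by voiceless consonants /p/ and /s/, so it deletes.
The other instances of /u/, /i/ do not occur in the required environment and remain unchanged.
Surface form: [ruvfijtktpsx].

ruvfijtktpsx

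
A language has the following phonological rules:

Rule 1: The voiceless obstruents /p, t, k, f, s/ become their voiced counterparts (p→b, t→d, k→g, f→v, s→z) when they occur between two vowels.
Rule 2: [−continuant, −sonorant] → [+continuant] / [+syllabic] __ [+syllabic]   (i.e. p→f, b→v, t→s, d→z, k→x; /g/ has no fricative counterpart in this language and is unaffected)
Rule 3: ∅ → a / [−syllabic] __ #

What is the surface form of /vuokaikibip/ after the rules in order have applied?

Rule 1 (intervocalic voicing): /k/ is a voiceless obstruent between vowels /o/ and /a/, so it voices to [g]. /k/ is a voiceless obstruent between vowels /i/ and /i/, so it voices to [g]. /vuokaikibip/ → vuogaigibip.
Rule 2 (intervocalic spirantization): /b/ is a stop between vowels /i/ and /i/, so it spirantizes to the fricative [v]. /vuogaigibip/ → vuogaigivip.
Rule 3 (final a-epenthesis): the form ends in the consonant /p/, so [a] is inserted word-finally. /vuogaigivip/ → vuogaigivipa.

vuogaigivipa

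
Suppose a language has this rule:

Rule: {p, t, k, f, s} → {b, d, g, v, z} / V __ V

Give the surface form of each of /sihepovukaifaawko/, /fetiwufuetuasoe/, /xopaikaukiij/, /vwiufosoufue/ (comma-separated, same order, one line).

sihebovugaivaawko, fediwuvueduazoe, xobaigaugiij, vwiuvozouvue

/sihepovukaifaawko/: /p/ is a voiceless obstruent between vowels /e/ and /o/, so it voices to [b]. /k/ is a voiceless obstruent between vowels /u/ and /a/, so it voices to [g]. /f/ is a voiceless obstruent between vowels /i/ and /a/, so it voices to [v]. → [sihebovugaivaawko].
/fetiwufuetuasoe/: /t/ is a voiceless obstruent between vowels /e/ and /i/, so it voices to [d]. /f/ is a voiceless obstruent between vowels /u/ and /u/, so it voices to [v]. /t/ is a voiceless obstruent between vowels /e/ and /u/, so it voices to [d]. /s/ is a voiceless obstruent between vowels /a/ and /o/, so it voices to [z]. → [fediwuvueduazoe].
/xopaikaukiij/: /p/ is a voiceless obstruent between vowels /o/ and /a/, so it voices to [b]. /k/ is a voiceless obstruent between vowels /i/ and /a/, so it voices to [g]. /k/ is a voiceless obstruent between vowels /u/ and /i/, so it voices to [g]. → [xobaigaugiij].
/vwiufosoufue/: /f/ is a voiceless obstruent between vowels /u/ and /o/, so it voices to [v]. /s/ is a voiceless obstruent between vowels /o/ and /o/, so it voices to [z]. /f/ is a voiceless obstruent between vowels /u/ and /u/, so it voices to [v]. → [vwiuvozouvue].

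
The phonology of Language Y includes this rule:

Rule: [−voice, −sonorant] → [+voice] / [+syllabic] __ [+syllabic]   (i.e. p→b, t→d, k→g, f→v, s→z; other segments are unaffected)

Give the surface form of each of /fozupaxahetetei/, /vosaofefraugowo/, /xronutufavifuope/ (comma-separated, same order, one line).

fozubaxahededei, vozaovefraugowo, xronuduvavivuobe

/fozupaxahetetei/: /p/ is a voiceless obstruent between vowels /u/ and /a/, so it voices to [b]. /t/ is a voiceless obstruent between vowels /e/ and /e/, so it voices to [d]. /t/ is a voiceless obstruent between vowels /e/ and /e/, so it voices to [d]. → [fozubaxahededei].
/vosaofefraugowo/: /s/ is a voiceless obstruent between vowels /o/ and /a/, so it voices to [z]. /f/ is a voiceless obstruent between vowels /o/ and /e/, so it voices to [v]. → [vozaovefraugowo].
/xronutufavifuope/: /t/ is a voiceless obstruent between vowels /u/ and /u/, so it voices to [d]. /f/ is a voiceless obstruent between vowels /u/ and /a/, so it voices to [v]. /f/ is a voiceless obstruent between vowels /i/ and /u/, so it voices to [v]. /p/ is a voiceless obstruent between vowels /o/ and /e/, so it voices to [b]. → [xronuduvavivuobe].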